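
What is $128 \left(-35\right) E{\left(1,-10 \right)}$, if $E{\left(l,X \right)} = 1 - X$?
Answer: $-49280$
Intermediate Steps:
$128 \left(-35\right) E{\left(1,-10 \right)} = 128 \left(-35\right) \left(1 - -10\right) = - 4480 \left(1 + 10\right) = \left(-4480\right) 11 = -49280$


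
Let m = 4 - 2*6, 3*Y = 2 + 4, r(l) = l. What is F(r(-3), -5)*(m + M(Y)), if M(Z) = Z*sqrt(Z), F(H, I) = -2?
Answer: 16 - 4*sqrt(2) ≈ 10.343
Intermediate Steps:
Y = 2 (Y = (2 + 4)/3 = (1/3)*6 = 2)
m = -8 (m = 4 - 12 = -8)
M(Z) = Z**(3/2)
F(r(-3), -5)*(m + M(Y)) = -2*(-8 + 2**(3/2)) = -2*(-8 + 2*sqrt(2)) = 16 - 4*sqrt(2)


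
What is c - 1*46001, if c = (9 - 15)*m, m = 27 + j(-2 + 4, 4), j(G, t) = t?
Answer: -46187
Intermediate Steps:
m = 31 (m = 27 + 4 = 31)
c = -186 (c = (9 - 15)*31 = -6*31 = -186)
c - 1*46001 = -186 - 1*46001 = -186 - 46001 = -46187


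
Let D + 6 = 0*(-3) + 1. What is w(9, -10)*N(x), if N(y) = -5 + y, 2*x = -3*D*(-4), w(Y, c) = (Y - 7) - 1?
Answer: -35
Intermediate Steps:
D = -5 (D = -6 + (0*(-3) + 1) = -6 + (0 + 1) = -6 + 1 = -5)
w(Y, c) = -8 + Y (w(Y, c) = (-7 + Y) - 1 = -8 + Y)
x = -30 (x = (-3*(-5)*(-4))/2 = (15*(-4))/2 = (1/2)*(-60) = -30)
w(9, -10)*N(x) = (-8 + 9)*(-5 - 30) = 1*(-35) = -35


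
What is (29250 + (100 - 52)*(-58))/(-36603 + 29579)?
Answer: -13233/3512 ≈ -3.7679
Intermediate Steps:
(29250 + (100 - 52)*(-58))/(-36603 + 29579) = (29250 + 48*(-58))/(-7024) = (29250 - 2784)*(-1/7024) = 26466*(-1/7024) = -13233/3512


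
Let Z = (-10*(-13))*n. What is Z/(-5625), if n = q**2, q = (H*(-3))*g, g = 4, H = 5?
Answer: -416/5 ≈ -83.200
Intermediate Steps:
q = -60 (q = (5*(-3))*4 = -15*4 = -60)
n = 3600 (n = (-60)**2 = 3600)
Z = 468000 (Z = -10*(-13)*3600 = 130*3600 = 468000)
Z/(-5625) = 468000/(-5625) = 468000*(-1/5625) = -416/5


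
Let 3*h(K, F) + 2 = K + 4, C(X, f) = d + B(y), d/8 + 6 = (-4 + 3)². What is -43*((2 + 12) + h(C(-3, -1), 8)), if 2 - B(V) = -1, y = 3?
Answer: -301/3 ≈ -100.33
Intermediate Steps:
B(V) = 3 (B(V) = 2 - 1*(-1) = 2 + 1 = 3)
d = -40 (d = -48 + 8*(-4 + 3)² = -48 + 8*(-1)² = -48 + 8*1 = -48 + 8 = -40)
C(X, f) = -37 (C(X, f) = -40 + 3 = -37)
h(K, F) = ⅔ + K/3 (h(K, F) = -⅔ + (K + 4)/3 = -⅔ + (4 + K)/3 = -⅔ + (4/3 + K/3) = ⅔ + K/3)
-43*((2 + 12) + h(C(-3, -1), 8)) = -43*((2 + 12) + (⅔ + (⅓)*(-37))) = -43*(14 + (⅔ - 37/3)) = -43*(14 - 35/3) = -43*7/3 = -301/3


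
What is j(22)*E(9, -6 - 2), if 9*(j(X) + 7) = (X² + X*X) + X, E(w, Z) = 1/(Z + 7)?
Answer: -103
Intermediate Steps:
E(w, Z) = 1/(7 + Z)
j(X) = -7 + X/9 + 2*X²/9 (j(X) = -7 + ((X² + X*X) + X)/9 = -7 + ((X² + X²) + X)/9 = -7 + (2*X² + X)/9 = -7 + (X + 2*X²)/9 = -7 + (X/9 + 2*X²/9) = -7 + X/9 + 2*X²/9)
j(22)*E(9, -6 - 2) = (-7 + (⅑)*22 + (2/9)*22²)/(7 + (-6 - 2)) = (-7 + 22/9 + (2/9)*484)/(7 - 8) = (-7 + 22/9 + 968/9)/(-1) = 103*(-1) = -103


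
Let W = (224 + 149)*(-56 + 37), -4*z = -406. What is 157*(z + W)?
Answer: -2193447/2 ≈ -1.0967e+6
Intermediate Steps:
z = 203/2 (z = -¼*(-406) = 203/2 ≈ 101.50)
W = -7087 (W = 373*(-19) = -7087)
157*(z + W) = 157*(203/2 - 7087) = 157*(-13971/2) = -2193447/2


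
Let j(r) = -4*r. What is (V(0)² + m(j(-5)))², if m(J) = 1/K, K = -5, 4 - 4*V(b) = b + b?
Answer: 16/25 ≈ 0.64000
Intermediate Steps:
V(b) = 1 - b/2 (V(b) = 1 - (b + b)/4 = 1 - b/2)
m(J) = -⅕ (m(J) = 1/(-5) = -⅕)
(V(0)² + m(j(-5)))² = ((1 - ½*0)² - ⅕)² = ((1 + 0)² - ⅕)² = (1² - ⅕)² = (1 - ⅕)² = (⅘)² = 16/25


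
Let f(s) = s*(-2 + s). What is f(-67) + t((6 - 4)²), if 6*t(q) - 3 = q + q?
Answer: 27749/6 ≈ 4624.8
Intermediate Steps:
t(q) = ½ + q/3 (t(q) = ½ + (q + q)/6 = ½ + (2*q)/6 = ½ + q/3)
f(-67) + t((6 - 4)²) = -67*(-2 - 67) + (½ + (6 - 4)²/3) = -67*(-69) + (½ + (⅓)*2²) = 4623 + (½ + (⅓)*4) = 4623 + (½ + 4/3) = 4623 + 11/6 = 27749/6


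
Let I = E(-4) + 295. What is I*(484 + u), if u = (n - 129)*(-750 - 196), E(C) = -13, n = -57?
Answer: 49756080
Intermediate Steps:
I = 282 (I = -13 + 295 = 282)
u = 175956 (u = (-57 - 129)*(-750 - 196) = -186*(-946) = 175956)
I*(484 + u) = 282*(484 + 175956) = 282*176440 = 49756080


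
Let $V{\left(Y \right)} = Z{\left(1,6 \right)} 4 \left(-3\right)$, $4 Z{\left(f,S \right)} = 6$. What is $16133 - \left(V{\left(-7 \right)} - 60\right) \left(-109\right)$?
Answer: $7631$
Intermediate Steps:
$Z{\left(f,S \right)} = \frac{3}{2}$ ($Z{\left(f,S \right)} = \frac{1}{4} \cdot 6 = \frac{3}{2}$)
$V{\left(Y \right)} = -18$ ($V{\left(Y \right)} = \frac{3}{2} \cdot 4 \left(-3\right) = 6 \left(-3\right) = -18$)
$16133 - \left(V{\left(-7 \right)} - 60\right) \left(-109\right) = 16133 - \left(-18 - 60\right) \left(-109\right) = 16133 - \left(-78\right) \left(-109\right) = 16133 - 8502 = 7631$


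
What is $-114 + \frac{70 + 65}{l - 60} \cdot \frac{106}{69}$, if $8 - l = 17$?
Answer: $- \frac{61896}{529} \approx -117.01$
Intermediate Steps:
$l = -9$ ($l = 8 - 17 = -9$)
$-114 + \frac{70 + 65}{l - 60} \cdot \frac{106}{69} = -114 + \frac{70 + 65}{-9 - 60} \cdot \frac{106}{69} = -114 + \frac{135}{-69} \cdot 106 \cdot \frac{1}{69} = -114 + 135 \left(- \frac{1}{69}\right) \frac{106}{69} = -114 - \frac{1590}{529} = - \frac{61896}{529}$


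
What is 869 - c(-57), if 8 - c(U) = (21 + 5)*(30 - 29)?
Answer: 887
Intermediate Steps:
c(U) = -18 (c(U) = 8 - (21 + 5)*(30 - 29) = 8 - 26 = -18)
869 - c(-57) = 869 - 1*(-18) = 869 + 18 = 887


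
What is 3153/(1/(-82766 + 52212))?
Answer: -96336762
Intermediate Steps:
3153/(1/(-82766 + 52212)) = 3153/(1/(-30554)) = 3153/(-1/30554) = 3153*(-30554) = -96336762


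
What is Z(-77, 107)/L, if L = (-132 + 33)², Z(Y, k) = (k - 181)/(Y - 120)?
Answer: 74/1930797 ≈ 3.8326e-5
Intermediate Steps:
Z(Y, k) = (-181 + k)/(-120 + Y)
L = 9801 (L = (-99)² = 9801)
Z(-77, 107)/L = ((-181 + 107)/(-120 - 77))/9801 = (-74/(-197))*(1/9801) = -1/197*(-74)*(1/9801) = (74/197)*(1/9801) = 74/1930797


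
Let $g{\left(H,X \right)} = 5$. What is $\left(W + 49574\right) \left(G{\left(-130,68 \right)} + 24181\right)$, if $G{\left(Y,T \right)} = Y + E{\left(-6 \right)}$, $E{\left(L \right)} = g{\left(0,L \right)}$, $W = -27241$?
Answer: $537242648$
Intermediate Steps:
$E{\left(L \right)} = 5$
$G{\left(Y,T \right)} = 5 + Y$ ($G{\left(Y,T \right)} = Y + 5 = 5 + Y$)
$\left(W + 49574\right) \left(G{\left(-130,68 \right)} + 24181\right) = \left(-27241 + 49574\right) \left(\left(5 - 130\right) + 24181\right) = 22333 \left(-125 + 24181\right) = 22333 \cdot 24056 = 537242648$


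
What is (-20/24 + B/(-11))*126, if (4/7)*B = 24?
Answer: -6447/11 ≈ -586.09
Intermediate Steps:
B = 42 (B = (7/4)*24 = 42)
(-20/24 + B/(-11))*126 = (-20/24 + 42/(-11))*126 = (-20*1/24 + 42*(-1/11))*126 = (-⅚ - 42/11)*126 = -307/66*126 = -6447/11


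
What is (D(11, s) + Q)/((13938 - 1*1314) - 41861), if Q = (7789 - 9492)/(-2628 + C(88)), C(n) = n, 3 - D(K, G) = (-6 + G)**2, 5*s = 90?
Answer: 356437/74261980 ≈ 0.0047997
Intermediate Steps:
s = 18 (s = (1/5)*90 = 18)
D(K, G) = 3 - (-6 + G)**2
Q = 1703/2540 (Q = (7789 - 9492)/(-2628 + 88) = -1703/(-2540) = -1703*(-1/2540) = 1703/2540 ≈ 0.67047)
(D(11, s) + Q)/((13938 - 1*1314) - 41861) = ((3 - (-6 + 18)**2) + 1703/2540)/((13938 - 1*1314) - 41861) = ((3 - 1*12**2) + 1703/2540)/((13938 - 1314) - 41861) = ((3 - 1*144) + 1703/2540)/(12624 - 41861) = ((3 - 144) + 1703/2540)/(-29237) = (-141 + 1703/2540)*(-1/29237) = -356437/2540*(-1/29237) = 356437/74261980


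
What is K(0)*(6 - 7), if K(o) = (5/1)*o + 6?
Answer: -6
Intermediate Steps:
K(o) = 6 + 5*o (K(o) = (5*1)*o + 6 = 5*o + 6 = 6 + 5*o)
K(0)*(6 - 7) = (6 + 5*0)*(6 - 7) = (6 + 0)*(-1) = 6*(-1) = -6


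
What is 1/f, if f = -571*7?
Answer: -1/3997 ≈ -0.00025019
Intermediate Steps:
f = -3997
1/f = 1/(-3997) = -1/3997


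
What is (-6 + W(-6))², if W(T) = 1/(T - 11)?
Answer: 10609/289 ≈ 36.709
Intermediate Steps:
W(T) = 1/(-11 + T)
(-6 + W(-6))² = (-6 + 1/(-11 - 6))² = (-6 + 1/(-17))² = (-6 - 1/17)² = (-103/17)² = 10609/289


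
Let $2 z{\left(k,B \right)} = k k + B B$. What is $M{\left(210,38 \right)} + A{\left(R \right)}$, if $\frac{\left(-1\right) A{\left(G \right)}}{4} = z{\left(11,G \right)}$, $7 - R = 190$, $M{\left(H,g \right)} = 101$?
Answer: $-67119$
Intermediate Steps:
$R = -183$ ($R = 7 - 190 = -183$)
$z{\left(k,B \right)} = \frac{B^{2}}{2} + \frac{k^{2}}{2}$ ($z{\left(k,B \right)} = \frac{k k + B B}{2} = \frac{k^{2} + B^{2}}{2} = \frac{B^{2} + k^{2}}{2} = \frac{B^{2}}{2} + \frac{k^{2}}{2}$)
$A{\left(G \right)} = -242 - 2 G^{2}$ ($A{\left(G \right)} = - 4 \left(\frac{G^{2}}{2} + \frac{11^{2}}{2}\right) = - 4 \left(\frac{G^{2}}{2} + \frac{1}{2} \cdot 121\right) = - 4 \left(\frac{G^{2}}{2} + \frac{121}{2}\right) = - 4 \left(\frac{121}{2} + \frac{G^{2}}{2}\right) = -242 - 2 G^{2}$)
$M{\left(210,38 \right)} + A{\left(R \right)} = 101 - \left(242 + 2 \left(-183\right)^{2}\right) = 101 - 67220 = -67119$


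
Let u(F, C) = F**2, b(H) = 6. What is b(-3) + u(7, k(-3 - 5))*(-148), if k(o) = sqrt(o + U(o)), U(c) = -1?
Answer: -7246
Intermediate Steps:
k(o) = sqrt(-1 + o) (k(o) = sqrt(o - 1) = sqrt(-1 + o))
b(-3) + u(7, k(-3 - 5))*(-148) = 6 + 7**2*(-148) = 6 + 49*(-148) = 6 - 7252 = -7246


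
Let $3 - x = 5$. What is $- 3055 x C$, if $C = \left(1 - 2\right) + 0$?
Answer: $-6110$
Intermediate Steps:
$x = -2$ ($x = 3 - 5 = -2$)
$C = -1$ ($C = -1 + 0 = -1$)
$- 3055 x C = - 3055 \left(\left(-2\right) \left(-1\right)\right) = \left(-3055\right) 2 = -6110$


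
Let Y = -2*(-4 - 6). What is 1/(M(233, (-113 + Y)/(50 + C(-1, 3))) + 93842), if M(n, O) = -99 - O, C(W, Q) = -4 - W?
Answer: 47/4406014 ≈ 1.0667e-5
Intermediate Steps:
Y = 20 (Y = -2*(-10) = 20)
1/(M(233, (-113 + Y)/(50 + C(-1, 3))) + 93842) = 1/((-99 - (-113 + 20)/(50 + (-4 - 1*(-1)))) + 93842) = 1/((-99 - (-93)/(50 + (-4 + 1))) + 93842) = 1/((-99 - (-93)/(50 - 3)) + 93842) = 1/((-99 - (-93)/47) + 93842) = 1/((-99 - 1*(-93/47)) + 93842) = 1/((-99 + 93/47) + 93842) = 1/(-4560/47 + 93842) = 1/(4406014/47) = 47/4406014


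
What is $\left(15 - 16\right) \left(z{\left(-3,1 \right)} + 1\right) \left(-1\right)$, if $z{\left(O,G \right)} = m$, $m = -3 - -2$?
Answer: $0$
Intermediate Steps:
$m = -1$ ($m = -3 + 2 = -1$)
$z{\left(O,G \right)} = -1$
$\left(15 - 16\right) \left(z{\left(-3,1 \right)} + 1\right) \left(-1\right) = \left(15 - 16\right) \left(-1 + 1\right) \left(-1\right) = \left(-1\right) 0 \left(-1\right) = 0 \left(-1\right) = 0$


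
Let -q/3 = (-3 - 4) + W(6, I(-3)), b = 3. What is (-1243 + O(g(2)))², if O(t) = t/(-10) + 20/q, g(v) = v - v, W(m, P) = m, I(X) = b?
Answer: 13756681/9 ≈ 1.5285e+6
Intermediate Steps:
I(X) = 3
g(v) = 0
q = 3 (q = -3*((-3 - 4) + 6) = -3*(-7 + 6) = -3*(-1) = 3)
O(t) = 20/3 - t/10 (O(t) = t/(-10) + 20/3 = t*(-⅒) + 20*(⅓) = -t/10 + 20/3 = 20/3 - t/10)
(-1243 + O(g(2)))² = (-1243 + (20/3 - ⅒*0))² = (-1243 + (20/3 + 0))² = (-1243 + 20/3)² = (-3709/3)² = 13756681/9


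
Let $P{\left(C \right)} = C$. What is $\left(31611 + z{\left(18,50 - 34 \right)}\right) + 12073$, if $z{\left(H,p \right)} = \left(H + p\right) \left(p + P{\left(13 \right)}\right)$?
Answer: $44670$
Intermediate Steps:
$z{\left(H,p \right)} = \left(13 + p\right) \left(H + p\right)$ ($z{\left(H,p \right)} = \left(H + p\right) \left(p + 13\right) = \left(H + p\right) \left(13 + p\right) = \left(13 + p\right) \left(H + p\right)$)
$\left(31611 + z{\left(18,50 - 34 \right)}\right) + 12073 = \left(31611 + \left(\left(50 - 34\right)^{2} + 13 \cdot 18 + 13 \left(50 - 34\right) + 18 \left(50 - 34\right)\right)\right) + 12073 = \left(31611 + \left(16^{2} + 234 + 13 \cdot 16 + 18 \cdot 16\right)\right) + 12073 = \left(31611 + \left(256 + 234 + 208 + 288\right)\right) + 12073 = \left(31611 + 986\right) + 12073 = 32597 + 12073 = 44670$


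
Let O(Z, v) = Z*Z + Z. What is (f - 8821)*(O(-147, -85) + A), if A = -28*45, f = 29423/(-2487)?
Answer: -147927461500/829 ≈ -1.7844e+8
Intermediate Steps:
O(Z, v) = Z + Z**2 (O(Z, v) = Z**2 + Z = Z + Z**2)
f = -29423/2487 (f = 29423*(-1/2487) = -29423/2487 ≈ -11.831)
A = -1260
(f - 8821)*(O(-147, -85) + A) = (-29423/2487 - 8821)*(-147*(1 - 147) - 1260) = -21967250*(-147*(-146) - 1260)/2487 = -21967250*(21462 - 1260)/2487 = -21967250/2487*20202 = -147927461500/829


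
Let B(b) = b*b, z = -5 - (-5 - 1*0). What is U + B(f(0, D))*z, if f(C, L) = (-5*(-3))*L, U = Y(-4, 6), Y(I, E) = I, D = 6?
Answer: -4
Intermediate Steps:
U = -4
z = 0 (z = -5 - (-5 + 0) = -5 - 1*(-5) = -5 + 5 = 0)
f(C, L) = 15*L
B(b) = b**2
U + B(f(0, D))*z = -4 + (15*6)**2*0 = -4 + 90**2*0 = -4 + 8100*0 = -4 + 0 = -4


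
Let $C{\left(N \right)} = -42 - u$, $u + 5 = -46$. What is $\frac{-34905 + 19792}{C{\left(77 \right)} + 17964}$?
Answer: $- \frac{15113}{17973} \approx -0.84087$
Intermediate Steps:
$u = -51$ ($u = -5 - 46 = -51$)
$C{\left(N \right)} = 9$ ($C{\left(N \right)} = -42 - -51 = -42 + 51 = 9$)
$\frac{-34905 + 19792}{C{\left(77 \right)} + 17964} = \frac{-34905 + 19792}{9 + 17964} = - \frac{15113}{17973}$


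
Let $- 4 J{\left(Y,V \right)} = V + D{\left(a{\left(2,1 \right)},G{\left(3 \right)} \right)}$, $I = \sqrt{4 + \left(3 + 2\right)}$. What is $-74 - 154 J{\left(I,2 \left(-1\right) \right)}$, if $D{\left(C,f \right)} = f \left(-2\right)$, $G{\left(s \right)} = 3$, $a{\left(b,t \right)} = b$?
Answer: $-382$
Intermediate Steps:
$I = 3$ ($I = \sqrt{4 + 5} = \sqrt{9} = 3$)
$D{\left(C,f \right)} = - 2 f$
$J{\left(Y,V \right)} = \frac{3}{2} - \frac{V}{4}$ ($J{\left(Y,V \right)} = - \frac{V - 6}{4} = - \frac{-6 + V}{4} = \frac{3}{2} - \frac{V}{4}$)
$-74 - 154 J{\left(I,2 \left(-1\right) \right)} = -74 - 154 \left(\frac{3}{2} - \frac{2 \left(-1\right)}{4}\right) = -74 - 154 \left(\frac{3}{2} - - \frac{1}{2}\right) = -74 - 154 \left(\frac{3}{2} + \frac{1}{2}\right) = -74 - 308 = -382$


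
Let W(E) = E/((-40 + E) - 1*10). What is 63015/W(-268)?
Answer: 10019385/134 ≈ 74772.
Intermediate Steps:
W(E) = E/(-50 + E) (W(E) = E/((-40 + E) - 10) = E/(-50 + E))
63015/W(-268) = 63015/((-268/(-50 - 268))) = 63015/((-268/(-318))) = 63015/((-268*(-1/318))) = 63015/(134/159) = 63015*(159/134) = 10019385/134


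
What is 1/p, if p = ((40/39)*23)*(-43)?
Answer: -39/39560 ≈ -0.00098584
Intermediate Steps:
p = -39560/39 (p = ((40*(1/39))*23)*(-43) = ((40/39)*23)*(-43) = (920/39)*(-43) = -39560/39 ≈ -1014.4)
1/p = 1/(-39560/39) = -39/39560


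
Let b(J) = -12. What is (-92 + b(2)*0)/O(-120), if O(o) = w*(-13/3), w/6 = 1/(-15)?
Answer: -690/13 ≈ -53.077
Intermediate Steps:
w = -2/5 (w = 6/(-15) = 6*(-1/15) = -2/5 ≈ -0.40000)
O(o) = 26/15 (O(o) = -(-26)/(5*3) = -2/5*(-13/3) = 26/15)
(-92 + b(2)*0)/O(-120) = (-92 - 12*0)/(26/15) = (-92 + 0)*(15/26) = -92*15/26 = -690/13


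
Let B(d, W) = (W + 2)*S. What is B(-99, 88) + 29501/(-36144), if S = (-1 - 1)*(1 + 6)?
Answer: -45570941/36144 ≈ -1260.8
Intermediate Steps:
S = -14 (S = -2*7 = -14)
B(d, W) = -28 - 14*W (B(d, W) = (W + 2)*(-14) = (2 + W)*(-14) = -28 - 14*W)
B(-99, 88) + 29501/(-36144) = (-28 - 14*88) + 29501/(-36144) = (-28 - 1232) + 29501*(-1/36144) = -1260 - 29501/36144 = -45570941/36144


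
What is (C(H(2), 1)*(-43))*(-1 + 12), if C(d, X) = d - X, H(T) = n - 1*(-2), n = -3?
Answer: 946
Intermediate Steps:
H(T) = -1 (H(T) = -3 - 1*(-2) = -3 + 2 = -1)
(C(H(2), 1)*(-43))*(-1 + 12) = ((-1 - 1*1)*(-43))*(-1 + 12) = ((-1 - 1)*(-43))*11 = -2*(-43)*11 = 86*11 = 946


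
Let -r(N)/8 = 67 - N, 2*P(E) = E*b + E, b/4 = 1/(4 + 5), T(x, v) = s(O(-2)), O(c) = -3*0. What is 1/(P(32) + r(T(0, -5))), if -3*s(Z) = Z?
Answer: -9/4616 ≈ -0.0019497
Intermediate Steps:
O(c) = 0
s(Z) = -Z/3
T(x, v) = 0 (T(x, v) = -⅓*0 = 0)
b = 4/9 (b = 4/(4 + 5) = 4/9 ≈ 0.44444)
P(E) = 13*E/18 (P(E) = (E*(4/9) + E)/2 = (4*E/9 + E)/2 = (13*E/9)/2 = 13*E/18)
r(N) = -536 + 8*N (r(N) = -8*(67 - N) = -536 + 8*N)
1/(P(32) + r(T(0, -5))) = 1/((13/18)*32 + (-536 + 8*0)) = 1/(208/9 + (-536 + 0)) = 1/(208/9 - 536) = 1/(-4616/9) = -9/4616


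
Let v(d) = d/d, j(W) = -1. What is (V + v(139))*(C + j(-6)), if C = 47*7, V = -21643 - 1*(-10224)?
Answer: -3745104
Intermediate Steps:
V = -11419 (V = -21643 + 10224 = -11419)
C = 329
v(d) = 1
(V + v(139))*(C + j(-6)) = (-11419 + 1)*(329 - 1) = -11418*328 = -3745104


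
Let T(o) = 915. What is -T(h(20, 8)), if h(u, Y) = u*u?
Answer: -915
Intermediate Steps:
h(u, Y) = u²
-T(h(20, 8)) = -1*915 = -915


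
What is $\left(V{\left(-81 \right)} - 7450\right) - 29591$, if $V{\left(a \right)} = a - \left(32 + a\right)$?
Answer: $-37073$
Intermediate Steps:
$V{\left(a \right)} = -32$ ($V{\left(a \right)} = a - \left(32 + a\right) = -32$)
$\left(V{\left(-81 \right)} - 7450\right) - 29591 = \left(-32 - 7450\right) - 29591 = -7482 - 29591 = -37073$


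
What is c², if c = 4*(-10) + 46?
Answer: 36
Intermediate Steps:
c = 6 (c = -40 + 46 = 6)
c² = 6² = 36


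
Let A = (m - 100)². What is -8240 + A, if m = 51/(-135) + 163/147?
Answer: 7848870544/4862025 ≈ 1614.3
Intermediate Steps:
m = 1612/2205 (m = 51*(-1/135) + 163*(1/147) = -17/45 + 163/147 = 1612/2205 ≈ 0.73107)
A = 47911956544/4862025 (A = (1612/2205 - 100)² = (-218888/2205)² = 47911956544/4862025 ≈ 9854.3)
-8240 + A = -8240 + 47911956544/4862025 = 7848870544/4862025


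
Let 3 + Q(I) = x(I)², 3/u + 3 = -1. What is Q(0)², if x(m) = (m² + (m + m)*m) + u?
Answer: 1521/256 ≈ 5.9414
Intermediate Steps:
u = -¾ (u = 3/(-3 - 1) = 3/(-4) = 3*(-¼) = -¾ ≈ -0.75000)
x(m) = -¾ + 3*m² (x(m) = (m² + (m + m)*m) - ¾ = (m² + (2*m)*m) - ¾ = (m² + 2*m²) - ¾ = 3*m² - ¾ = -¾ + 3*m²)
Q(I) = -3 + (-¾ + 3*I²)²
Q(0)² = (-3 + 9*(-1 + 4*0²)²/16)² = (-3 + 9*(-1 + 4*0)²/16)² = (-3 + 9*(-1 + 0)²/16)² = (-3 + (9/16)*(-1)²)² = (-3 + (9/16)*1)² = (-3 + 9/16)² = (-39/16)² = 1521/256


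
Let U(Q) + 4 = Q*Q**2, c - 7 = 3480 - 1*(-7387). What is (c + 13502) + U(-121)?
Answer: -1747189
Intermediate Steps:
c = 10874 (c = 7 + (3480 - 1*(-7387)) = 7 + (3480 + 7387) = 7 + 10867 = 10874)
U(Q) = -4 + Q**3 (U(Q) = -4 + Q*Q**2 = -4 + Q**3)
(c + 13502) + U(-121) = (10874 + 13502) + (-4 + (-121)**3) = 24376 + (-4 - 1771561) = 24376 - 1771565 = -1747189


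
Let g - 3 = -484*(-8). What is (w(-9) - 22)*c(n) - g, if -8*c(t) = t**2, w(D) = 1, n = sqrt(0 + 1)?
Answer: -30979/8 ≈ -3872.4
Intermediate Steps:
n = 1 (n = sqrt(1) = 1)
c(t) = -t**2/8
g = 3875 (g = 3 - 484*(-8) = 3 + 3872 = 3875)
(w(-9) - 22)*c(n) - g = (1 - 22)*(-1/8*1**2) - 1*3875 = -(-21)/8 - 3875 = -21*(-1/8) - 3875 = 21/8 - 3875 = -30979/8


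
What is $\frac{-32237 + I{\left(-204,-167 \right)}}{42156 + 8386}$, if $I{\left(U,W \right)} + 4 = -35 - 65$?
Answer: $- \frac{32341}{50542} \approx -0.63988$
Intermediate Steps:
$I{\left(U,W \right)} = -104$ ($I{\left(U,W \right)} = -4 - 100 = -104$)
$\frac{-32237 + I{\left(-204,-167 \right)}}{42156 + 8386} = \frac{-32237 - 104}{42156 + 8386} = - \frac{32341}{50542}$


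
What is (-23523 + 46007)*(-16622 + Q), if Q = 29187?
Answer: 282511460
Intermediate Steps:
(-23523 + 46007)*(-16622 + Q) = (-23523 + 46007)*(-16622 + 29187) = 22484*12565 = 282511460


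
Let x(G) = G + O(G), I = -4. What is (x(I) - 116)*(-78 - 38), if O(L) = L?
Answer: 14384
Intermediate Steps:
x(G) = 2*G (x(G) = G + G = 2*G)
(x(I) - 116)*(-78 - 38) = (2*(-4) - 116)*(-78 - 38) = (-8 - 116)*(-116) = -124*(-116) = 14384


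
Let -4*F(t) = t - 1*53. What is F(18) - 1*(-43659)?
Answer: 174671/4 ≈ 43668.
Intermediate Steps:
F(t) = 53/4 - t/4 (F(t) = -(t - 1*53)/4 = -(t - 53)/4 = -(-53 + t)/4 = 53/4 - t/4)
F(18) - 1*(-43659) = (53/4 - ¼*18) - 1*(-43659) = (53/4 - 9/2) + 43659 = 35/4 + 43659 = 174671/4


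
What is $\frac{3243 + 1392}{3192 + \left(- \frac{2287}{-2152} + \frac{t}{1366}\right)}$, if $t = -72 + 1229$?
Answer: $\frac{151391048}{104321325} \approx 1.4512$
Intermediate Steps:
$t = 1157$
$\frac{3243 + 1392}{3192 + \left(- \frac{2287}{-2152} + \frac{t}{1366}\right)} = \frac{3243 + 1392}{3192 + \left(- \frac{2287}{-2152} + \frac{1157}{1366}\right)} = \frac{4635}{3192 + \left(\left(-2287\right) \left(- \frac{1}{2152}\right) + 1157 \cdot \frac{1}{1366}\right)} = \frac{4635}{3192 + \left(\frac{2287}{2152} + \frac{1157}{1366}\right)} = \frac{4635}{3192 + \frac{2806953}{1469816}} = \frac{4635}{\frac{4694459625}{1469816}} = 4635 \cdot \frac{1469816}{4694459625} = \frac{151391048}{104321325}$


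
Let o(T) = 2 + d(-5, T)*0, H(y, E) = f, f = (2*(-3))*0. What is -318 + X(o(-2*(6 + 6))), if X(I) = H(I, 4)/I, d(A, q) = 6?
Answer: -318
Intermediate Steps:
f = 0 (f = -6*0 = 0)
H(y, E) = 0
o(T) = 2 (o(T) = 2 + 6*0 = 2 + 0 = 2)
X(I) = 0 (X(I) = 0/I = 0)
-318 + X(o(-2*(6 + 6))) = -318 + 0 = -318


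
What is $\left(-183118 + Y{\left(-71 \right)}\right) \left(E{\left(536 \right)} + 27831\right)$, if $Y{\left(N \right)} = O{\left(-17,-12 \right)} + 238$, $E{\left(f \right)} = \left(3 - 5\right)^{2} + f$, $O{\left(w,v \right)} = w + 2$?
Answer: $-5188914045$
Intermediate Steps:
$O{\left(w,v \right)} = 2 + w$
$E{\left(f \right)} = 4 + f$ ($E{\left(f \right)} = \left(-2\right)^{2} + f = 4 + f$)
$Y{\left(N \right)} = 223$ ($Y{\left(N \right)} = \left(2 - 17\right) + 238 = -15 + 238 = 223$)
$\left(-183118 + Y{\left(-71 \right)}\right) \left(E{\left(536 \right)} + 27831\right) = \left(-183118 + 223\right) \left(\left(4 + 536\right) + 27831\right) = - 182895 \left(540 + 27831\right) = \left(-182895\right) 28371 = -5188914045$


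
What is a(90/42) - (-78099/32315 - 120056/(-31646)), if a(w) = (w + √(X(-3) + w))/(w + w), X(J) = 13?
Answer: -896768441/1022640490 + √742/30 ≈ 0.031075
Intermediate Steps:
a(w) = (w + √(13 + w))/(2*w) (a(w) = (w + √(13 + w))/(w + w) = (w + √(13 + w))/((2*w)) = (w + √(13 + w))*(1/(2*w)) = (w + √(13 + w))/(2*w))
a(90/42) - (-78099/32315 - 120056/(-31646)) = (90/42 + √(13 + 90/42))/(2*((90/42))) - (-78099/32315 - 120056/(-31646)) = (90*(1/42) + √(13 + 90*(1/42)))/(2*((90*(1/42)))) - (-78099*1/32315 - 120056*(-1/31646)) = (15/7 + √(13 + 15/7))/(2*(15/7)) - (-78099/32315 + 60028/15823) = (½)*(7/15)*(15/7 + √(106/7)) - 1*704044343/511320245 = (½)*(7/15)*(15/7 + √742/7) - 704044343/511320245 = (½ + √742/30) - 704044343/511320245 = -896768441/1022640490 + √742/30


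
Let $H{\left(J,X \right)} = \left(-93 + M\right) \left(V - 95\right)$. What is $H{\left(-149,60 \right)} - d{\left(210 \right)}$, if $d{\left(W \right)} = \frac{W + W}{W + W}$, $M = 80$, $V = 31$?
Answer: $831$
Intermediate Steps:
$H{\left(J,X \right)} = 832$ ($H{\left(J,X \right)} = \left(-93 + 80\right) \left(31 - 95\right) = \left(-13\right) \left(-64\right) = 832$)
$d{\left(W \right)} = 1$ ($d{\left(W \right)} = \frac{2 W}{2 W} = 2 W \frac{1}{2 W} = 1$)
$H{\left(-149,60 \right)} - d{\left(210 \right)} = 832 - 1 = 831$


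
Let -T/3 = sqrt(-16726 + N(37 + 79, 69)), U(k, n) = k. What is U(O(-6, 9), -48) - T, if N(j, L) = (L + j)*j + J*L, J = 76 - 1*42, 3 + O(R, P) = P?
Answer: 6 + 6*sqrt(1770) ≈ 258.43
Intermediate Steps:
O(R, P) = -3 + P
J = 34 (J = 76 - 42 = 34)
N(j, L) = 34*L + j*(L + j) (N(j, L) = (L + j)*j + 34*L = j*(L + j) + 34*L = 34*L + j*(L + j))
T = -6*sqrt(1770) (T = -3*sqrt(-16726 + ((37 + 79)**2 + 34*69 + 69*(37 + 79))) = -3*sqrt(-16726 + (116**2 + 2346 + 69*116)) = -3*sqrt(-16726 + (13456 + 2346 + 8004)) = -3*sqrt(-16726 + 23806) = -6*sqrt(1770) ≈ -252.43)
U(O(-6, 9), -48) - T = (-3 + 9) - (-6)*sqrt(1770) = 6 + 6*sqrt(1770)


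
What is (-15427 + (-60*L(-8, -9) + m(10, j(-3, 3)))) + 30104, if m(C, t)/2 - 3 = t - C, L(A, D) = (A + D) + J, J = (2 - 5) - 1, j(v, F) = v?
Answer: 15917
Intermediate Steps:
J = -4 (J = -3 - 1 = -4)
L(A, D) = -4 + A + D (L(A, D) = (A + D) - 4 = -4 + A + D)
m(C, t) = 6 - 2*C + 2*t (m(C, t) = 6 + 2*(t - C) = 6 + (-2*C + 2*t) = 6 - 2*C + 2*t)
(-15427 + (-60*L(-8, -9) + m(10, j(-3, 3)))) + 30104 = (-15427 + (-60*(-4 - 8 - 9) + (6 - 2*10 + 2*(-3)))) + 30104 = (-15427 + (-60*(-21) + (6 - 20 - 6))) + 30104 = (-15427 + (1260 - 20)) + 30104 = (-15427 + 1240) + 30104 = -14187 + 30104 = 15917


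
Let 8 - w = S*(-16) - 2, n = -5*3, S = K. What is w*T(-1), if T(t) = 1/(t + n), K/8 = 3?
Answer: -197/8 ≈ -24.625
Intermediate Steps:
K = 24 (K = 8*3 = 24)
S = 24
n = -15
w = 394 (w = 8 - (24*(-16) - 2) = 8 - (-384 - 2) = 8 - 1*(-386) = 8 + 386 = 394)
T(t) = 1/(-15 + t) (T(t) = 1/(t - 15) = 1/(-15 + t))
w*T(-1) = 394/(-15 - 1) = 394/(-16) = 394*(-1/16) = -197/8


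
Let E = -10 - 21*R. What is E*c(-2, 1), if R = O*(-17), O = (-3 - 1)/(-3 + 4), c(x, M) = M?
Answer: -1438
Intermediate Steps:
O = -4 (O = -4/1 = -4*1 = -4)
R = 68 (R = -4*(-17) = 68)
E = -1438 (E = -10 - 21*68 = -10 - 1428 = -1438)
E*c(-2, 1) = -1438*1 = -1438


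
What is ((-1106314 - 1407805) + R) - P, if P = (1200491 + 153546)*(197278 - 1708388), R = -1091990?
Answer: 2046095244961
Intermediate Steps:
P = -2046098851070 (P = 1354037*(-1511110) = -2046098851070)
((-1106314 - 1407805) + R) - P = ((-1106314 - 1407805) - 1091990) - 1*(-2046098851070) = (-2514119 - 1091990) + 2046098851070 = -3606109 + 2046098851070 = 2046095244961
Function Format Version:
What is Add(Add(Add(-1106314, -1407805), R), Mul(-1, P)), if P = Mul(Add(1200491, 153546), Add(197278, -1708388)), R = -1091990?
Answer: 2046095244961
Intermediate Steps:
P = -2046098851070 (P = Mul(1354037, -1511110) = -2046098851070)
Add(Add(Add(-1106314, -1407805), R), Mul(-1, P)) = Add(Add(Add(-1106314, -1407805), -1091990), Mul(-1, -2046098851070)) = Add(Add(-2514119, -1091990), 2046098851070) = Add(-3606109, 2046098851070) = 2046095244961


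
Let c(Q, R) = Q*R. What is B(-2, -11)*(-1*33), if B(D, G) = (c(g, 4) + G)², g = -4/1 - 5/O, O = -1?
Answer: -1617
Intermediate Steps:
g = 1 (g = -4/1 - 5/(-1) = -4*1 - 5*(-1) = -4 + 5 = 1)
B(D, G) = (4 + G)² (B(D, G) = (1*4 + G)² = (4 + G)²)
B(-2, -11)*(-1*33) = (4 - 11)²*(-1*33) = (-7)²*(-33) = 49*(-33) = -1617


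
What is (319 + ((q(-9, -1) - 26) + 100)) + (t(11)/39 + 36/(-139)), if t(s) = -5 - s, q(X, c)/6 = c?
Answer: 2094299/5421 ≈ 386.33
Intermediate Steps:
q(X, c) = 6*c
(319 + ((q(-9, -1) - 26) + 100)) + (t(11)/39 + 36/(-139)) = (319 + ((6*(-1) - 26) + 100)) + ((-5 - 1*11)/39 + 36/(-139)) = (319 + ((-6 - 26) + 100)) + ((-5 - 11)*(1/39) + 36*(-1/139)) = (319 + (-32 + 100)) + (-16*1/39 - 36/139) = (319 + 68) + (-16/39 - 36/139) = 387 - 3628/5421 = 2094299/5421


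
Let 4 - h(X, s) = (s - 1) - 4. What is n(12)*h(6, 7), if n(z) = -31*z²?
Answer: -8928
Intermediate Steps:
h(X, s) = 9 - s (h(X, s) = 4 - ((s - 1) - 4) = 4 - ((-1 + s) - 4) = 4 - (-5 + s) = 4 + (5 - s) = 9 - s)
n(12)*h(6, 7) = (-31*12²)*(9 - 1*7) = (-31*144)*(9 - 7) = -4464*2 = -8928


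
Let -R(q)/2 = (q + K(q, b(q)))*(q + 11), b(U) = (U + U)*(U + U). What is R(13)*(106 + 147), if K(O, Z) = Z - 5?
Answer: -8306496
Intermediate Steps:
b(U) = 4*U**2 (b(U) = (2*U)*(2*U) = 4*U**2)
K(O, Z) = -5 + Z
R(q) = -2*(11 + q)*(-5 + q + 4*q**2) (R(q) = -2*(q + (-5 + 4*q**2))*(q + 11) = -2*(-5 + q + 4*q**2)*(11 + q) = -2*(11 + q)*(-5 + q + 4*q**2))
R(13)*(106 + 147) = (110 - 90*13**2 - 12*13 - 8*13**3)*(106 + 147) = (110 - 90*169 - 156 - 8*2197)*253 = (110 - 15210 - 156 - 17576)*253 = -32832*253 = -8306496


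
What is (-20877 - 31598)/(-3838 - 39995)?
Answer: 52475/43833 ≈ 1.1972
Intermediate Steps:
(-20877 - 31598)/(-3838 - 39995) = -52475/(-43833) = -52475*(-1/43833) = 52475/43833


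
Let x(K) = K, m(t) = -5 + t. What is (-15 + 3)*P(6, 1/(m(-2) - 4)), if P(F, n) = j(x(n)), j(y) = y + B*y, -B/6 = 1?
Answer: -60/11 ≈ -5.4545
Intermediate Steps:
B = -6 (B = -6*1 = -6)
j(y) = -5*y (j(y) = y - 6*y = -5*y)
P(F, n) = -5*n
(-15 + 3)*P(6, 1/(m(-2) - 4)) = (-15 + 3)*(-5/((-5 - 2) - 4)) = -(-60)/(-7 - 4) = -(-60)/(-11) = -(-60)*(-1)/11 = -12*5/11 = -60/11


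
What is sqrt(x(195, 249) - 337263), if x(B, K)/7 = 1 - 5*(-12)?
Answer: 2*I*sqrt(84209) ≈ 580.38*I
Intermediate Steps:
x(B, K) = 427 (x(B, K) = 7*(1 - 5*(-12)) = 7*(1 + 60) = 7*61 = 427)
sqrt(x(195, 249) - 337263) = sqrt(427 - 337263) = sqrt(-336836) = 2*I*sqrt(84209)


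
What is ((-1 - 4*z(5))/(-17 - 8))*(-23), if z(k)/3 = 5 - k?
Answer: -23/25 ≈ -0.92000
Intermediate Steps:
z(k) = 15 - 3*k (z(k) = 3*(5 - k) = 15 - 3*k)
((-1 - 4*z(5))/(-17 - 8))*(-23) = ((-1 - 4*(15 - 3*5))/(-17 - 8))*(-23) = ((-1 - 4*(15 - 15))/(-25))*(-23) = -(-1 - 4*0)/25*(-23) = -(-1 + 0)/25*(-23) = -1/25*(-1)*(-23) = (1/25)*(-23) = -23/25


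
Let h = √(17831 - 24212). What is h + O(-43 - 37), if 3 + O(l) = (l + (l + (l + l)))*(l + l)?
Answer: 51197 + 3*I*√709 ≈ 51197.0 + 79.881*I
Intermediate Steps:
h = 3*I*√709 (h = √(-6381) = 3*I*√709 ≈ 79.881*I)
O(l) = -3 + 8*l² (O(l) = -3 + (l + (l + (l + l)))*(l + l) = -3 + (l + (l + 2*l))*(2*l) = -3 + (l + 3*l)*(2*l) = -3 + (4*l)*(2*l) = -3 + 8*l²)
h + O(-43 - 37) = 3*I*√709 + (-3 + 8*(-43 - 37)²) = 3*I*√709 + (-3 + 8*(-80)²) = 3*I*√709 + (-3 + 8*6400) = 3*I*√709 + (-3 + 51200) = 3*I*√709 + 51197 = 51197 + 3*I*√709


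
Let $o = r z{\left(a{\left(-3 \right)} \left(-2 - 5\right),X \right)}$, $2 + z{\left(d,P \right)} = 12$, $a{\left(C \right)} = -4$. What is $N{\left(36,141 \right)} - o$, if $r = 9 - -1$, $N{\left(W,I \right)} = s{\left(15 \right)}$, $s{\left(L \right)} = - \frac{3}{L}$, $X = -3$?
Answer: $- \frac{501}{5} \approx -100.2$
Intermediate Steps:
$N{\left(W,I \right)} = - \frac{1}{5}$ ($N{\left(W,I \right)} = - \frac{3}{15} = \left(-3\right) \frac{1}{15} = - \frac{1}{5}$)
$z{\left(d,P \right)} = 10$ ($z{\left(d,P \right)} = -2 + 12 = 10$)
$r = 10$ ($r = 9 + 1 = 10$)
$o = 100$ ($o = 10 \cdot 10 = 100$)
$N{\left(36,141 \right)} - o = - \frac{1}{5} - 100 = - \frac{501}{5}$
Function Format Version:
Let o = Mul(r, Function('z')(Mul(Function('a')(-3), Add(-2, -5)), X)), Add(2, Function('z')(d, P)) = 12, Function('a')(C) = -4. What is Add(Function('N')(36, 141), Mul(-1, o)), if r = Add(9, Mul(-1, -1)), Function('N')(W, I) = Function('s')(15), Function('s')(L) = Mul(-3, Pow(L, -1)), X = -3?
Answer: Rational(-501, 5) ≈ -100.20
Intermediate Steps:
Function('N')(W, I) = Rational(-1, 5) (Function('N')(W, I) = Mul(-3, Pow(15, -1)) = Mul(-3, Rational(1, 15)) = Rational(-1, 5))
Function('z')(d, P) = 10 (Function('z')(d, P) = Add(-2, 12) = 10)
r = 10 (r = Add(9, 1) = 10)
o = 100 (o = Mul(10, 10) = 100)
Add(Function('N')(36, 141), Mul(-1, o)) = Add(Rational(-1, 5), Mul(-1, 100)) = Add(Rational(-1, 5), -100) = Rational(-501, 5)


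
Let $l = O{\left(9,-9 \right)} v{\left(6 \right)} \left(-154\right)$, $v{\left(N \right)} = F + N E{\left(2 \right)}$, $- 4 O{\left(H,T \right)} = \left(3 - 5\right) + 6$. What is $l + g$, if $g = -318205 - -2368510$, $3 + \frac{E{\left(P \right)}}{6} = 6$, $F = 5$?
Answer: $2067707$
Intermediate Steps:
$O{\left(H,T \right)} = -1$ ($O{\left(H,T \right)} = - \frac{\left(3 - 5\right) + 6}{4} = - \frac{-2 + 6}{4} = \left(- \frac{1}{4}\right) 4 = -1$)
$E{\left(P \right)} = 18$ ($E{\left(P \right)} = -18 + 6 \cdot 6 = -18 + 36 = 18$)
$v{\left(N \right)} = 5 + 18 N$ ($v{\left(N \right)} = 5 + N 18 = 5 + 18 N$)
$l = 17402$ ($l = - (5 + 18 \cdot 6) \left(-154\right) = - (5 + 108) \left(-154\right) = \left(-1\right) 113 \left(-154\right) = \left(-113\right) \left(-154\right) = 17402$)
$g = 2050305$ ($g = -318205 + 2368510 = 2050305$)
$l + g = 17402 + 2050305 = 2067707$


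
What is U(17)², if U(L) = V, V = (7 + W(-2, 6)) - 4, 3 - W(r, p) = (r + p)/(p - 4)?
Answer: 16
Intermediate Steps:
W(r, p) = 3 - (p + r)/(-4 + p) (W(r, p) = 3 - (r + p)/(p - 4) = 3 - (p + r)/(-4 + p))
V = 4 (V = (7 + (-12 - 1*(-2) + 2*6)/(-4 + 6)) - 4 = (7 + (-12 + 2 + 12)/2) - 4 = (7 + (½)*2) - 4 = (7 + 1) - 4 = 8 - 4 = 4)
U(L) = 4
U(17)² = 4² = 16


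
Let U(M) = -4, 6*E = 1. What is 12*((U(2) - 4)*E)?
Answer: -16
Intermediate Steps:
E = ⅙ (E = (⅙)*1 = ⅙ ≈ 0.16667)
12*((U(2) - 4)*E) = 12*((-4 - 4)*(⅙)) = 12*(-8*⅙) = 12*(-4/3) = -16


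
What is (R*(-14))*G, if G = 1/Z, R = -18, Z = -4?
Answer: -63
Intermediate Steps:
G = -1/4 (G = 1/(-4) = -1/4 ≈ -0.25000)
(R*(-14))*G = -18*(-14)*(-1/4) = 252*(-1/4) = -63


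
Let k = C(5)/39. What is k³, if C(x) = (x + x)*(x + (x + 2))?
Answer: 64000/2197 ≈ 29.131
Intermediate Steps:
C(x) = 2*x*(2 + 2*x) (C(x) = (2*x)*(x + (2 + x)) = (2*x)*(2 + 2*x) = 2*x*(2 + 2*x))
k = 40/13 (k = (4*5*(1 + 5))/39 = (4*5*6)*(1/39) = 120*(1/39) = 40/13 ≈ 3.0769)
k³ = (40/13)³ = 64000/2197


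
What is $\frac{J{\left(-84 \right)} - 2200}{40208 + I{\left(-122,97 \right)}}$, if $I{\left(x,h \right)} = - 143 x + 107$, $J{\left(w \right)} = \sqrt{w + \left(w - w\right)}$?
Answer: $- \frac{200}{5251} + \frac{2 i \sqrt{21}}{57761} \approx -0.038088 + 0.00015867 i$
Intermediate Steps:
$J{\left(w \right)} = \sqrt{w}$ ($J{\left(w \right)} = \sqrt{w + 0} = \sqrt{w}$)
$I{\left(x,h \right)} = 107 - 143 x$
$\frac{J{\left(-84 \right)} - 2200}{40208 + I{\left(-122,97 \right)}} = \frac{\sqrt{-84} - 2200}{40208 + \left(107 - -17446\right)} = \frac{2 i \sqrt{21} - 2200}{40208 + \left(107 + 17446\right)} = \frac{-2200 + 2 i \sqrt{21}}{40208 + 17553} = \frac{-2200 + 2 i \sqrt{21}}{57761} = \left(-2200 + 2 i \sqrt{21}\right) \frac{1}{57761} = - \frac{200}{5251} + \frac{2 i \sqrt{21}}{57761}$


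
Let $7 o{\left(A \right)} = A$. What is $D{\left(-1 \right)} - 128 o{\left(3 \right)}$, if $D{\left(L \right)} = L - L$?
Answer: $- \frac{384}{7} \approx -54.857$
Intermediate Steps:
$D{\left(L \right)} = 0$
$o{\left(A \right)} = \frac{A}{7}$
$D{\left(-1 \right)} - 128 o{\left(3 \right)} = 0 - 128 \cdot \frac{1}{7} \cdot 3 = 0 - \frac{384}{7} = - \frac{384}{7}$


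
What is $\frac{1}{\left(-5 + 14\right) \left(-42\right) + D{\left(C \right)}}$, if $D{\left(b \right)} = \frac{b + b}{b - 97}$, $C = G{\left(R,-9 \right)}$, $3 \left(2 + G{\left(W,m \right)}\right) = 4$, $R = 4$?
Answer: $- \frac{293}{110750} \approx -0.0026456$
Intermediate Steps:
$G{\left(W,m \right)} = - \frac{2}{3}$ ($G{\left(W,m \right)} = -2 + \frac{1}{3} \cdot 4 = -2 + \frac{4}{3} = - \frac{2}{3}$)
$C = - \frac{2}{3} \approx -0.66667$
$D{\left(b \right)} = \frac{2 b}{-97 + b}$
$\frac{1}{\left(-5 + 14\right) \left(-42\right) + D{\left(C \right)}} = \frac{1}{\left(-5 + 14\right) \left(-42\right) + 2 \left(- \frac{2}{3}\right) \frac{1}{-97 - \frac{2}{3}}} = \frac{1}{9 \left(-42\right) + 2 \left(- \frac{2}{3}\right) \frac{1}{- \frac{293}{3}}} = \frac{1}{-378 + 2 \left(- \frac{2}{3}\right) \left(- \frac{3}{293}\right)} = \frac{1}{-378 + \frac{4}{293}} = \frac{1}{- \frac{110750}{293}} = - \frac{293}{110750}$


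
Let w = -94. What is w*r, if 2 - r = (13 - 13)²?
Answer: -188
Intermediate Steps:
r = 2 (r = 2 - (13 - 13)² = 2 - 1*0² = 2 - 1*0 = 2 + 0 = 2)
w*r = -94*2 = -188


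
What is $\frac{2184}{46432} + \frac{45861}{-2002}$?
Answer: $- \frac{132815349}{5809804} \approx -22.861$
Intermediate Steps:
$\frac{2184}{46432} + \frac{45861}{-2002} = 2184 \cdot \frac{1}{46432} + 45861 \left(- \frac{1}{2002}\right) = \frac{273}{5804} - \frac{45861}{2002} = - \frac{132815349}{5809804}$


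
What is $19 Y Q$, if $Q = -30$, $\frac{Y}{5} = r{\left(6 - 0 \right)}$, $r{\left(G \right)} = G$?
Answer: $-17100$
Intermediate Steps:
$Y = 30$ ($Y = 5 \left(6 - 0\right) = 5 \left(6 + 0\right) = 5 \cdot 6 = 30$)
$19 Y Q = 19 \cdot 30 \left(-30\right) = 570 \left(-30\right) = -17100$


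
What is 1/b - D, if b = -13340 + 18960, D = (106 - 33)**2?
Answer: -29948979/5620 ≈ -5329.0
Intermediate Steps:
D = 5329 (D = 73**2 = 5329)
b = 5620
1/b - D = 1/5620 - 1*5329 = 1/5620 - 5329 = -29948979/5620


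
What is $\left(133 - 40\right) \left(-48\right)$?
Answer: $-4464$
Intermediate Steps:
$\left(133 - 40\right) \left(-48\right) = 93 \left(-48\right) = -4464$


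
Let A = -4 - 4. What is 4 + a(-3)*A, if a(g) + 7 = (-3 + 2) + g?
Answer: 92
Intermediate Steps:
a(g) = -8 + g (a(g) = -7 + ((-3 + 2) + g) = -7 + (-1 + g) = -8 + g)
A = -8
4 + a(-3)*A = 4 + (-8 - 3)*(-8) = 4 - 11*(-8) = 4 + 88 = 92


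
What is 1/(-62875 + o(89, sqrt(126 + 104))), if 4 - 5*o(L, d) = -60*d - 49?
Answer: -261935/16466248614 - 25*sqrt(230)/8233124307 ≈ -1.5953e-5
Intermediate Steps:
o(L, d) = 53/5 + 12*d (o(L, d) = 4/5 - (-60*d - 49)/5 = 4/5 - (-49 - 60*d)/5 = 4/5 + (49/5 + 12*d) = 53/5 + 12*d)
1/(-62875 + o(89, sqrt(126 + 104))) = 1/(-62875 + (53/5 + 12*sqrt(126 + 104))) = 1/(-62875 + (53/5 + 12*sqrt(230))) = 1/(-314322/5 + 12*sqrt(230))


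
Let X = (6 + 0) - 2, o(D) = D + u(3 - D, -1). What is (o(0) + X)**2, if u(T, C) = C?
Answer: 9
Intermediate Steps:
o(D) = -1 + D (o(D) = D - 1 = -1 + D)
X = 4 (X = 6 - 2 = 4)
(o(0) + X)**2 = ((-1 + 0) + 4)**2 = (-1 + 4)**2 = 3**2 = 9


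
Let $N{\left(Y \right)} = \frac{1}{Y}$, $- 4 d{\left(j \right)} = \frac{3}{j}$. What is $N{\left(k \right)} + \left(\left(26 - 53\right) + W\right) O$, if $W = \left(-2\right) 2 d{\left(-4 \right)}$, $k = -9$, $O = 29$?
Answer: $- \frac{28975}{36} \approx -804.86$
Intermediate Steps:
$d{\left(j \right)} = - \frac{3}{4 j}$ ($d{\left(j \right)} = - \frac{3 \frac{1}{j}}{4} = - \frac{3}{4 j}$)
$W = - \frac{3}{4}$ ($W = \left(-2\right) 2 \left(- \frac{3}{4 \left(-4\right)}\right) = - 4 \left(\left(- \frac{3}{4}\right) \left(- \frac{1}{4}\right)\right) = \left(-4\right) \frac{3}{16} = - \frac{3}{4} \approx -0.75$)
$N{\left(k \right)} + \left(\left(26 - 53\right) + W\right) O = \frac{1}{-9} + \left(\left(26 - 53\right) - \frac{3}{4}\right) 29 = - \frac{1}{9} + \left(-27 - \frac{3}{4}\right) 29 = - \frac{1}{9} - \frac{3219}{4} = - \frac{28975}{36}$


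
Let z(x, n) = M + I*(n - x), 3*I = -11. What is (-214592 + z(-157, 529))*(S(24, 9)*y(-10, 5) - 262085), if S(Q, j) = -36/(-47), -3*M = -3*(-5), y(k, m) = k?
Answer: 8023400390635/141 ≈ 5.6904e+10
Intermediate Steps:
I = -11/3 (I = (1/3)*(-11) = -11/3 ≈ -3.6667)
M = -5 (M = -(-1)*(-5) = -1/3*15 = -5)
z(x, n) = -5 - 11*n/3 + 11*x/3 (z(x, n) = -5 - 11*(n - x)/3 = -5 + (-11*n/3 + 11*x/3) = -5 - 11*n/3 + 11*x/3)
S(Q, j) = 36/47 (S(Q, j) = -36*(-1/47) = 36/47)
(-214592 + z(-157, 529))*(S(24, 9)*y(-10, 5) - 262085) = (-214592 + (-5 - 11/3*529 + (11/3)*(-157)))*((36/47)*(-10) - 262085) = (-214592 + (-5 - 5819/3 - 1727/3))*(-360/47 - 262085) = (-214592 - 7561/3)*(-12318355/47) = -651337/3*(-12318355/47) = 8023400390635/141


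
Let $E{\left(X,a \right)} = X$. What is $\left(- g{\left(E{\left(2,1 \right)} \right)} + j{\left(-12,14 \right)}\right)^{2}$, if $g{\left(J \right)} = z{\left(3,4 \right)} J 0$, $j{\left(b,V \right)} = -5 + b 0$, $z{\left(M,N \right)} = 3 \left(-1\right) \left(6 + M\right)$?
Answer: $25$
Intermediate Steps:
$z{\left(M,N \right)} = -18 - 3 M$ ($z{\left(M,N \right)} = - 3 \left(6 + M\right) = -18 - 3 M$)
$j{\left(b,V \right)} = -5$ ($j{\left(b,V \right)} = -5 + 0 = -5$)
$g{\left(J \right)} = 0$ ($g{\left(J \right)} = \left(-18 - 9\right) J 0 = - 27 J 0 = 0$)
$\left(- g{\left(E{\left(2,1 \right)} \right)} + j{\left(-12,14 \right)}\right)^{2} = \left(\left(-1\right) 0 - 5\right)^{2} = \left(0 - 5\right)^{2} = \left(-5\right)^{2} = 25$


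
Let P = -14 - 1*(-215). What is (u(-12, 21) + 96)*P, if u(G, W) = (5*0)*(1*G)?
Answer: 19296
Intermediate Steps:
u(G, W) = 0 (u(G, W) = 0*G = 0)
P = 201 (P = -14 + 215 = 201)
(u(-12, 21) + 96)*P = (0 + 96)*201 = 96*201 = 19296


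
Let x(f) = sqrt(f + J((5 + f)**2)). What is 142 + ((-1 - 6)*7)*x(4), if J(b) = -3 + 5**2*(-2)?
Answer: 142 - 343*I ≈ 142.0 - 343.0*I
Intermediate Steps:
J(b) = -53 (J(b) = -3 + 25*(-2) = -3 - 50 = -53)
x(f) = sqrt(-53 + f) (x(f) = sqrt(f - 53) = sqrt(-53 + f))
142 + ((-1 - 6)*7)*x(4) = 142 + ((-1 - 6)*7)*sqrt(-53 + 4) = 142 + (-7*7)*sqrt(-49) = 142 - 343*I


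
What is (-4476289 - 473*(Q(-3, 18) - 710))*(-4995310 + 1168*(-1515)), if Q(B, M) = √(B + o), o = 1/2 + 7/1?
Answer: 28009501256970 + 4799646885*√2 ≈ 2.8016e+13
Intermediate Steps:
o = 15/2 (o = 1*(½) + 7*1 = ½ + 7 = 15/2 ≈ 7.5000)
Q(B, M) = √(15/2 + B) (Q(B, M) = √(B + 15/2) = √(15/2 + B))
(-4476289 - 473*(Q(-3, 18) - 710))*(-4995310 + 1168*(-1515)) = (-4476289 - 473*(√(30 + 4*(-3))/2 - 710))*(-4995310 + 1168*(-1515)) = (-4476289 - 473*(√(30 - 12)/2 - 710))*(-4995310 - 1769520) = (-4476289 - 473*(√18/2 - 710))*(-6764830) = (-4476289 - 473*((3*√2)/2 - 710))*(-6764830) = (-4476289 - 473*(3*√2/2 - 710))*(-6764830) = (-4476289 - 473*(-710 + 3*√2/2))*(-6764830) = (-4476289 + (335830 - 1419*√2/2))*(-6764830) = (-4140459 - 1419*√2/2)*(-6764830) = 28009501256970 + 4799646885*√2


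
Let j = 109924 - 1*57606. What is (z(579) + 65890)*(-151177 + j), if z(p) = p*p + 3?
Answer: -39655706106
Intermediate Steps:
j = 52318 (j = 109924 - 57606 = 52318)
z(p) = 3 + p² (z(p) = p² + 3 = 3 + p²)
(z(579) + 65890)*(-151177 + j) = ((3 + 579²) + 65890)*(-151177 + 52318) = ((3 + 335241) + 65890)*(-98859) = (335244 + 65890)*(-98859) = 401134*(-98859) = -39655706106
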